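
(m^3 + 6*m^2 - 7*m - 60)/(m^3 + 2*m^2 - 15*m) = (m + 4)/m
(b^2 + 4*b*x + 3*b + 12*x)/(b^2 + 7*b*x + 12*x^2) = (b + 3)/(b + 3*x)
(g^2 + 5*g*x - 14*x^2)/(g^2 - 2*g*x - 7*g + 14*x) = (g + 7*x)/(g - 7)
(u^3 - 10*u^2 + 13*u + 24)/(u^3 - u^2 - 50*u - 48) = (u - 3)/(u + 6)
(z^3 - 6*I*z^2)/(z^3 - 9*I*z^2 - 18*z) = z/(z - 3*I)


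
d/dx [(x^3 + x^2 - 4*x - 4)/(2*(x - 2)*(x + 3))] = (x^2 + 6*x + 7)/(2*(x^2 + 6*x + 9))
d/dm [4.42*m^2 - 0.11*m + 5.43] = 8.84*m - 0.11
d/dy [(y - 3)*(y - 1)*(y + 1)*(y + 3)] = 4*y*(y^2 - 5)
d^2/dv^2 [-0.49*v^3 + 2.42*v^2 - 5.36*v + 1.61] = 4.84 - 2.94*v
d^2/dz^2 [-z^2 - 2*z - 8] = -2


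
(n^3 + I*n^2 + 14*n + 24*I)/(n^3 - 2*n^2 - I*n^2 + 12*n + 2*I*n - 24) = (n + 2*I)/(n - 2)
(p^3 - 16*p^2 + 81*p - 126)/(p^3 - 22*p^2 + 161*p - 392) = (p^2 - 9*p + 18)/(p^2 - 15*p + 56)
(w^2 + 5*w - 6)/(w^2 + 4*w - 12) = (w - 1)/(w - 2)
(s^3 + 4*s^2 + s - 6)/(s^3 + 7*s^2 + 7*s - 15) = (s + 2)/(s + 5)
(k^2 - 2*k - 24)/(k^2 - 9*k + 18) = (k + 4)/(k - 3)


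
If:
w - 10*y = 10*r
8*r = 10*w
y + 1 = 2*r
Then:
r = 25/73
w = 20/73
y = -23/73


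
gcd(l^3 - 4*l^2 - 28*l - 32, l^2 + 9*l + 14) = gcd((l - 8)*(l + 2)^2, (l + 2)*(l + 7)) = l + 2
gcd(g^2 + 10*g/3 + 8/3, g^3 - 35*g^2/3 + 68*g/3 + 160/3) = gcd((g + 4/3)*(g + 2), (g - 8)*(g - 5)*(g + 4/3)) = g + 4/3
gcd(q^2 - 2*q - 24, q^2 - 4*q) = 1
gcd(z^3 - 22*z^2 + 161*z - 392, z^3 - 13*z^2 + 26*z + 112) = z^2 - 15*z + 56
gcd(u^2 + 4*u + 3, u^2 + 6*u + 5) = u + 1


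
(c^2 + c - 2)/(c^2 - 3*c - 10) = (c - 1)/(c - 5)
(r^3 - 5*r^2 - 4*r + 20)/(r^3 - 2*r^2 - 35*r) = (-r^3 + 5*r^2 + 4*r - 20)/(r*(-r^2 + 2*r + 35))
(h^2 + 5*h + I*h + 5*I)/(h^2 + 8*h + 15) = (h + I)/(h + 3)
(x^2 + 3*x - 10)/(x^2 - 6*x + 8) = (x + 5)/(x - 4)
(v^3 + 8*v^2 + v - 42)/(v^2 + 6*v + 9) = (v^2 + 5*v - 14)/(v + 3)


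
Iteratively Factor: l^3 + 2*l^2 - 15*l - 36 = (l - 4)*(l^2 + 6*l + 9) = (l - 4)*(l + 3)*(l + 3)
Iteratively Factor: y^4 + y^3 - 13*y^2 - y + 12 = (y + 1)*(y^3 - 13*y + 12) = (y + 1)*(y + 4)*(y^2 - 4*y + 3) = (y - 3)*(y + 1)*(y + 4)*(y - 1)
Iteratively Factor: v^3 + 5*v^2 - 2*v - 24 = (v + 4)*(v^2 + v - 6) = (v - 2)*(v + 4)*(v + 3)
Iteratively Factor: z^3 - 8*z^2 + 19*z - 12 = (z - 3)*(z^2 - 5*z + 4) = (z - 3)*(z - 1)*(z - 4)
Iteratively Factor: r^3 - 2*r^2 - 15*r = (r)*(r^2 - 2*r - 15) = r*(r + 3)*(r - 5)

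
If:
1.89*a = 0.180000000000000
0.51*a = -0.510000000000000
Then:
No Solution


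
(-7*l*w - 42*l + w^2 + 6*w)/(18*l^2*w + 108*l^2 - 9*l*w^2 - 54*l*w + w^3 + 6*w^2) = (-7*l + w)/(18*l^2 - 9*l*w + w^2)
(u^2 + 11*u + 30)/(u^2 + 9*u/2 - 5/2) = 2*(u + 6)/(2*u - 1)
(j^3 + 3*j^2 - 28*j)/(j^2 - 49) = j*(j - 4)/(j - 7)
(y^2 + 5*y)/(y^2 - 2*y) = (y + 5)/(y - 2)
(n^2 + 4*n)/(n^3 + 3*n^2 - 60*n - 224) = n/(n^2 - n - 56)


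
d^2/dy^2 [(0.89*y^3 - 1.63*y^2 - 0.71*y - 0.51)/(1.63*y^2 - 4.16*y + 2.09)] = (7.105427357601e-15*y^5 - 2.8421709430404e-14*y^4 - 1.13816400000005*y^3 - 21.240684*y^2 + 58.587444*y - 40.762932)/(4.330747*y^6 - 33.158112*y^5 + 101.283147*y^4 - 157.022528*y^3 + 129.866121*y^2 - 54.513888*y + 9.129329)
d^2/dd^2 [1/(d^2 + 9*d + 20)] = 2*(-d^2 - 9*d + (2*d + 9)^2 - 20)/(d^2 + 9*d + 20)^3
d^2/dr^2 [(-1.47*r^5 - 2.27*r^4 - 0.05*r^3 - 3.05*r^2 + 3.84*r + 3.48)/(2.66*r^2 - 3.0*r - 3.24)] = (-62.406792*r^7 + 155.566376*r^6 + 177.970464*r^5 - 433.849392*r^4 - 657.759072*r^3 - 298.848816*r^2 + 28.7962559999999*r - 16.060896)/(18.821096*r^6 - 63.6804*r^5 + 3.045168*r^4 + 128.1312*r^3 - 3.70915199999999*r^2 - 94.4784*r - 34.012224)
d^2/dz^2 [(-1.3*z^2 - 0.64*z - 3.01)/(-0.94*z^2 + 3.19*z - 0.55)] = (8.92736799999999*z^3 + 11.925216*z^2 - 56.139996*z + 61.180042)/(0.830584*z^6 - 8.456052*z^5 + 30.154542*z^4 - 42.357139*z^3 + 17.643615*z^2 - 2.894925*z + 0.166375)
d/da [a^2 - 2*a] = 2*a - 2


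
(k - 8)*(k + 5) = k^2 - 3*k - 40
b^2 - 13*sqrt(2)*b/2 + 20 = (b - 4*sqrt(2))*(b - 5*sqrt(2)/2)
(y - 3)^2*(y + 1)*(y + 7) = y^4 + 2*y^3 - 32*y^2 + 30*y + 63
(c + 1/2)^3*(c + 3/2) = c^4 + 3*c^3 + 3*c^2 + 5*c/4 + 3/16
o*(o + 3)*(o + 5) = o^3 + 8*o^2 + 15*o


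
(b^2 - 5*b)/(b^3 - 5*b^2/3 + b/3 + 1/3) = 3*b*(b - 5)/(3*b^3 - 5*b^2 + b + 1)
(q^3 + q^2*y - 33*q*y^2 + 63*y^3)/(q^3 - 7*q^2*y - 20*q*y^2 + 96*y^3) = (-q^2 - 4*q*y + 21*y^2)/(-q^2 + 4*q*y + 32*y^2)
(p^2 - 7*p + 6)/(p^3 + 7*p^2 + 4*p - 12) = (p - 6)/(p^2 + 8*p + 12)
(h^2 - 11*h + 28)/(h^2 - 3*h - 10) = (-h^2 + 11*h - 28)/(-h^2 + 3*h + 10)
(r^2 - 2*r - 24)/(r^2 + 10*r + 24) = (r - 6)/(r + 6)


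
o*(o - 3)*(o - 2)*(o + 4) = o^4 - o^3 - 14*o^2 + 24*o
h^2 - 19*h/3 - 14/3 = (h - 7)*(h + 2/3)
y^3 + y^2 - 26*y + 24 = (y - 4)*(y - 1)*(y + 6)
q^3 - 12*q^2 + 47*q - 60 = (q - 5)*(q - 4)*(q - 3)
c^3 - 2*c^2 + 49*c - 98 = (c - 2)*(c - 7*I)*(c + 7*I)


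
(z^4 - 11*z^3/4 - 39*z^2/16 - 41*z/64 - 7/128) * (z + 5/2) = z^5 - z^4/4 - 149*z^3/16 - 431*z^2/64 - 53*z/32 - 35/256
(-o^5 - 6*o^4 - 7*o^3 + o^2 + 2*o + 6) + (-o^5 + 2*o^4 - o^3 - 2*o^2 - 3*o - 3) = -2*o^5 - 4*o^4 - 8*o^3 - o^2 - o + 3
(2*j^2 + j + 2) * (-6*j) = -12*j^3 - 6*j^2 - 12*j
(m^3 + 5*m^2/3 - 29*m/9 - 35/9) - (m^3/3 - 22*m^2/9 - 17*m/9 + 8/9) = 2*m^3/3 + 37*m^2/9 - 4*m/3 - 43/9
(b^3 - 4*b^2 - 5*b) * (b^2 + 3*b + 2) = b^5 - b^4 - 15*b^3 - 23*b^2 - 10*b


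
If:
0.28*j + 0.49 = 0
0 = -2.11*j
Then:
No Solution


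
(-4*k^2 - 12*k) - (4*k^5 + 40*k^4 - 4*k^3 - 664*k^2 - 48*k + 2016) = -4*k^5 - 40*k^4 + 4*k^3 + 660*k^2 + 36*k - 2016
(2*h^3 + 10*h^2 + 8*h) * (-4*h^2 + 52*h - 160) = -8*h^5 + 64*h^4 + 168*h^3 - 1184*h^2 - 1280*h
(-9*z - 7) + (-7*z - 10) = -16*z - 17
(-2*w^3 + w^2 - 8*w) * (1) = -2*w^3 + w^2 - 8*w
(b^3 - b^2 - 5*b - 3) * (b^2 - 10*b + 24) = b^5 - 11*b^4 + 29*b^3 + 23*b^2 - 90*b - 72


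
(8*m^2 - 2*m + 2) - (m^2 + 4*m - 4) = 7*m^2 - 6*m + 6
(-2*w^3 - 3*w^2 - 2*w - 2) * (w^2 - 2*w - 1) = -2*w^5 + w^4 + 6*w^3 + 5*w^2 + 6*w + 2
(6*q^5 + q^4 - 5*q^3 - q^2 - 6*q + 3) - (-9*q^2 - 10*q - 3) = 6*q^5 + q^4 - 5*q^3 + 8*q^2 + 4*q + 6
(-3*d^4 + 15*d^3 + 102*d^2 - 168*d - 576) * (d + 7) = -3*d^5 - 6*d^4 + 207*d^3 + 546*d^2 - 1752*d - 4032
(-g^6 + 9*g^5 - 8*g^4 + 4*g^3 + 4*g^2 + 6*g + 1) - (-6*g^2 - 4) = -g^6 + 9*g^5 - 8*g^4 + 4*g^3 + 10*g^2 + 6*g + 5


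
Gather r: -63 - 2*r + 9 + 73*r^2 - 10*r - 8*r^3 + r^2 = -8*r^3 + 74*r^2 - 12*r - 54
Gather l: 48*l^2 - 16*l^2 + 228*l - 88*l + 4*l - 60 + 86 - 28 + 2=32*l^2 + 144*l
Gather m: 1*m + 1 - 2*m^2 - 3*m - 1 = -2*m^2 - 2*m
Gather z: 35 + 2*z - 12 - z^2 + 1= -z^2 + 2*z + 24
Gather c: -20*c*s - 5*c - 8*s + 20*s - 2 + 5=c*(-20*s - 5) + 12*s + 3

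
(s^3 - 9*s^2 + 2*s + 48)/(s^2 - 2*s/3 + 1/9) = 9*(s^3 - 9*s^2 + 2*s + 48)/(9*s^2 - 6*s + 1)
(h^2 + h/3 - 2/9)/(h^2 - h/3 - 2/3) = (h - 1/3)/(h - 1)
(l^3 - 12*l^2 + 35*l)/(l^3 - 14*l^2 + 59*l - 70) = l/(l - 2)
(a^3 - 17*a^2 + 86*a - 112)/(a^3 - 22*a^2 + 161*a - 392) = (a - 2)/(a - 7)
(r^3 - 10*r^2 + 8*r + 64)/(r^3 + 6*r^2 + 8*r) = (r^2 - 12*r + 32)/(r*(r + 4))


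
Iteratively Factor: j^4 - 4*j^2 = (j - 2)*(j^3 + 2*j^2) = j*(j - 2)*(j^2 + 2*j) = j^2*(j - 2)*(j + 2)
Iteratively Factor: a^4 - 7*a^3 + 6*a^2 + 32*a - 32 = (a + 2)*(a^3 - 9*a^2 + 24*a - 16) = (a - 4)*(a + 2)*(a^2 - 5*a + 4) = (a - 4)*(a - 1)*(a + 2)*(a - 4)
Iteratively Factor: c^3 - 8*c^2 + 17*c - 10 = (c - 5)*(c^2 - 3*c + 2) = (c - 5)*(c - 2)*(c - 1)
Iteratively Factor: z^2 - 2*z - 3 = (z + 1)*(z - 3)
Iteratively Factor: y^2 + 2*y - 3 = (y - 1)*(y + 3)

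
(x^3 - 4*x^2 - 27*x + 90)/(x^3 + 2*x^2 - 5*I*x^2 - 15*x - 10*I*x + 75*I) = (x - 6)/(x - 5*I)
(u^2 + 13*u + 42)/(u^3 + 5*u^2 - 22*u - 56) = (u + 6)/(u^2 - 2*u - 8)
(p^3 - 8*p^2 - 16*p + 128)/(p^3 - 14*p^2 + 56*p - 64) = (p + 4)/(p - 2)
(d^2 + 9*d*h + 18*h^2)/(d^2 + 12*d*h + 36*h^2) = (d + 3*h)/(d + 6*h)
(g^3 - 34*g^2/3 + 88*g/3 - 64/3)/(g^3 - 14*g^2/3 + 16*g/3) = (3*g^2 - 28*g + 32)/(g*(3*g - 8))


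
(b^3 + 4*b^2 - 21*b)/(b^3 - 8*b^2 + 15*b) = (b + 7)/(b - 5)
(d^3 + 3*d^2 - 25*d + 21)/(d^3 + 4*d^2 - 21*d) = (d - 1)/d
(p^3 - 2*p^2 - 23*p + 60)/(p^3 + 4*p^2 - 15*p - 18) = (p^2 + p - 20)/(p^2 + 7*p + 6)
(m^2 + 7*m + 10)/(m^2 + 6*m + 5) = (m + 2)/(m + 1)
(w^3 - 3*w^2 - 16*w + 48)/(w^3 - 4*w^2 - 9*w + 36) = (w + 4)/(w + 3)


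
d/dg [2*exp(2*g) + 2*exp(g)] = (4*exp(g) + 2)*exp(g)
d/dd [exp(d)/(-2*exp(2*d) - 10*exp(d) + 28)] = (exp(2*d) + 14)*exp(d)/(2*(exp(4*d) + 10*exp(3*d) - 3*exp(2*d) - 140*exp(d) + 196))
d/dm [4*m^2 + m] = 8*m + 1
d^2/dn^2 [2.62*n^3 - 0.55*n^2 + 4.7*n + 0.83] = 15.72*n - 1.1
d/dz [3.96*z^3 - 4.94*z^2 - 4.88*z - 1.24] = 11.88*z^2 - 9.88*z - 4.88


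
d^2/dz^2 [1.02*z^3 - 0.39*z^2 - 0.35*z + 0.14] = 6.12*z - 0.78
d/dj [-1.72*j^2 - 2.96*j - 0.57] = -3.44*j - 2.96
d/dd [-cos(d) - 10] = sin(d)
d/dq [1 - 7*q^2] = -14*q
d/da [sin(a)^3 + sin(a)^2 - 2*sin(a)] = (3*sin(a)^2 + 2*sin(a) - 2)*cos(a)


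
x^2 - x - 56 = (x - 8)*(x + 7)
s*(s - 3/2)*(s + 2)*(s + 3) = s^4 + 7*s^3/2 - 3*s^2/2 - 9*s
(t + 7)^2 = t^2 + 14*t + 49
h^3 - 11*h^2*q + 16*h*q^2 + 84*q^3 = (h - 7*q)*(h - 6*q)*(h + 2*q)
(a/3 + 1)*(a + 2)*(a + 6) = a^3/3 + 11*a^2/3 + 12*a + 12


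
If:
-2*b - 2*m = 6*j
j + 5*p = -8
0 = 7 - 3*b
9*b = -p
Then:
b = 7/3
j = 97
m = -880/3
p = -21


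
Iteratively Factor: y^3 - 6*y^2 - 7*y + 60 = (y - 5)*(y^2 - y - 12) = (y - 5)*(y + 3)*(y - 4)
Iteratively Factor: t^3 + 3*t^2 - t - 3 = (t - 1)*(t^2 + 4*t + 3) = (t - 1)*(t + 1)*(t + 3)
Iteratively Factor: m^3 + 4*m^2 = (m + 4)*(m^2) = m*(m + 4)*(m)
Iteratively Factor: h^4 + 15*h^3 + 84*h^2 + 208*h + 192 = (h + 4)*(h^3 + 11*h^2 + 40*h + 48) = (h + 3)*(h + 4)*(h^2 + 8*h + 16) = (h + 3)*(h + 4)^2*(h + 4)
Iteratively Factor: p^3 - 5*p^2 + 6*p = (p - 3)*(p^2 - 2*p) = (p - 3)*(p - 2)*(p)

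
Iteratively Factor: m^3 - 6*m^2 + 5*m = (m - 5)*(m^2 - m) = m*(m - 5)*(m - 1)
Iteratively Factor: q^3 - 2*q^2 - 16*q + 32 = (q - 4)*(q^2 + 2*q - 8) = (q - 4)*(q - 2)*(q + 4)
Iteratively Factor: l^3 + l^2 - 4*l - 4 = (l - 2)*(l^2 + 3*l + 2) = (l - 2)*(l + 1)*(l + 2)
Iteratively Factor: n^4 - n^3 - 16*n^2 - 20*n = (n)*(n^3 - n^2 - 16*n - 20) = n*(n + 2)*(n^2 - 3*n - 10) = n*(n + 2)^2*(n - 5)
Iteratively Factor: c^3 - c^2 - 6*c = (c)*(c^2 - c - 6) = c*(c - 3)*(c + 2)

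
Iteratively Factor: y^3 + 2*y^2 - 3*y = (y - 1)*(y^2 + 3*y) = (y - 1)*(y + 3)*(y)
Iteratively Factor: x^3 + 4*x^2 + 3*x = (x)*(x^2 + 4*x + 3) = x*(x + 3)*(x + 1)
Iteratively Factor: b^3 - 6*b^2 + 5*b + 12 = (b + 1)*(b^2 - 7*b + 12) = (b - 3)*(b + 1)*(b - 4)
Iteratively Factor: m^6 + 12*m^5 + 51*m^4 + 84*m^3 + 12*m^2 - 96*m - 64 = (m - 1)*(m^5 + 13*m^4 + 64*m^3 + 148*m^2 + 160*m + 64) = (m - 1)*(m + 4)*(m^4 + 9*m^3 + 28*m^2 + 36*m + 16) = (m - 1)*(m + 4)^2*(m^3 + 5*m^2 + 8*m + 4) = (m - 1)*(m + 1)*(m + 4)^2*(m^2 + 4*m + 4) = (m - 1)*(m + 1)*(m + 2)*(m + 4)^2*(m + 2)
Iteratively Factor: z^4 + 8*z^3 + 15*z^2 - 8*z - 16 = (z + 4)*(z^3 + 4*z^2 - z - 4) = (z + 1)*(z + 4)*(z^2 + 3*z - 4) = (z + 1)*(z + 4)^2*(z - 1)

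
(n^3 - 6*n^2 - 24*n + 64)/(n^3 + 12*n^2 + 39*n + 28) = (n^2 - 10*n + 16)/(n^2 + 8*n + 7)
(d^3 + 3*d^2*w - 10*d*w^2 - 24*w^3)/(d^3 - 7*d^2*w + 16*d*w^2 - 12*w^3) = (d^2 + 6*d*w + 8*w^2)/(d^2 - 4*d*w + 4*w^2)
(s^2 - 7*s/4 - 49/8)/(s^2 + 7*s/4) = (s - 7/2)/s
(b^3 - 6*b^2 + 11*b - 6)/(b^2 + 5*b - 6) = (b^2 - 5*b + 6)/(b + 6)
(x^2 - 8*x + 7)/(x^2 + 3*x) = (x^2 - 8*x + 7)/(x*(x + 3))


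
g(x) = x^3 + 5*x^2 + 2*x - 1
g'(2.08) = 35.78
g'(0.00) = 2.00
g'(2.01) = 34.22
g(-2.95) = 10.94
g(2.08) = 33.79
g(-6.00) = -49.00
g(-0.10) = -1.15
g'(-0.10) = 1.03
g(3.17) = 87.44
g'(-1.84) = -6.24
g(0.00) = -1.00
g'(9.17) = 345.97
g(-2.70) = 10.37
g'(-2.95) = -1.39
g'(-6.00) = 50.00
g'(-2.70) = -3.13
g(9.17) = 1208.88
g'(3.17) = 63.85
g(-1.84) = 6.02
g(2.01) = 31.34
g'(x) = 3*x^2 + 10*x + 2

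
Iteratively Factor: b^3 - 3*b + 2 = (b + 2)*(b^2 - 2*b + 1) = (b - 1)*(b + 2)*(b - 1)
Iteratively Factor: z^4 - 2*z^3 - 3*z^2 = (z)*(z^3 - 2*z^2 - 3*z) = z^2*(z^2 - 2*z - 3) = z^2*(z + 1)*(z - 3)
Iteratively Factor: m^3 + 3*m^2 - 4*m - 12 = (m + 3)*(m^2 - 4) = (m + 2)*(m + 3)*(m - 2)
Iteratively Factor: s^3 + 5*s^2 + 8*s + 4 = (s + 2)*(s^2 + 3*s + 2) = (s + 1)*(s + 2)*(s + 2)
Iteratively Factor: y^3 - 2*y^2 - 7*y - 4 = (y + 1)*(y^2 - 3*y - 4) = (y - 4)*(y + 1)*(y + 1)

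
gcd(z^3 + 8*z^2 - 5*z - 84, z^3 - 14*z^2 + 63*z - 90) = z - 3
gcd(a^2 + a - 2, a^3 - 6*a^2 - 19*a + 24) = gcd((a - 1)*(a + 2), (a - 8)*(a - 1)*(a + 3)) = a - 1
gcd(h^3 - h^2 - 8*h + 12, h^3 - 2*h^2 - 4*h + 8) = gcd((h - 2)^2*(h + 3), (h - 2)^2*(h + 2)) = h^2 - 4*h + 4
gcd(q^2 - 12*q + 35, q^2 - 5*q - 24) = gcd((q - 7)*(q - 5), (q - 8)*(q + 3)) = 1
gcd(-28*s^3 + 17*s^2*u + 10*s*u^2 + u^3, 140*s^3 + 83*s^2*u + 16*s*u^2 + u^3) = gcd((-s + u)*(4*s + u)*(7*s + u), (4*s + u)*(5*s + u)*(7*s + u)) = 28*s^2 + 11*s*u + u^2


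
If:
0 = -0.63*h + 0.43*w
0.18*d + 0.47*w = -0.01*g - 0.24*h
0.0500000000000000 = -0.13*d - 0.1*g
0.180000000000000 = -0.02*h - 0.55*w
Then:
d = 1.24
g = -2.11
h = -0.22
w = -0.32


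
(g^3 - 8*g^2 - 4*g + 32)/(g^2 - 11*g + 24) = (g^2 - 4)/(g - 3)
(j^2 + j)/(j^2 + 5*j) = (j + 1)/(j + 5)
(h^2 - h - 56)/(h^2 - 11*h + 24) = (h + 7)/(h - 3)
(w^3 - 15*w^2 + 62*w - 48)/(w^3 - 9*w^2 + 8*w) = (w - 6)/w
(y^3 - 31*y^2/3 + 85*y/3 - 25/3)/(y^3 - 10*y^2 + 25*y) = (y - 1/3)/y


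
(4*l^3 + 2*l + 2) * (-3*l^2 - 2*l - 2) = -12*l^5 - 8*l^4 - 14*l^3 - 10*l^2 - 8*l - 4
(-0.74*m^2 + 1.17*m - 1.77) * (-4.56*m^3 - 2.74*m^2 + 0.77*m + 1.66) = 3.3744*m^5 - 3.3076*m^4 + 4.2956*m^3 + 4.5223*m^2 + 0.5793*m - 2.9382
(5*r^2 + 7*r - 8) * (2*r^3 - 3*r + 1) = 10*r^5 + 14*r^4 - 31*r^3 - 16*r^2 + 31*r - 8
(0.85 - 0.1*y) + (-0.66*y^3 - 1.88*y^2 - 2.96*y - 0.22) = -0.66*y^3 - 1.88*y^2 - 3.06*y + 0.63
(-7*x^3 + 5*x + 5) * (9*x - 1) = -63*x^4 + 7*x^3 + 45*x^2 + 40*x - 5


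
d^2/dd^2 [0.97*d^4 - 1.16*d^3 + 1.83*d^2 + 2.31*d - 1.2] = 11.64*d^2 - 6.96*d + 3.66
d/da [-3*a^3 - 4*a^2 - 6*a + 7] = -9*a^2 - 8*a - 6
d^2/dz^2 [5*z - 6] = 0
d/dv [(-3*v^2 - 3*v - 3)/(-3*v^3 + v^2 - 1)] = 3*(-v*(9*v - 2)*(v^2 + v + 1) + (2*v + 1)*(3*v^3 - v^2 + 1))/(3*v^3 - v^2 + 1)^2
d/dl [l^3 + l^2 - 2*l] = 3*l^2 + 2*l - 2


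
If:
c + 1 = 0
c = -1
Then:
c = -1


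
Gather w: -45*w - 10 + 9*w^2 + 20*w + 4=9*w^2 - 25*w - 6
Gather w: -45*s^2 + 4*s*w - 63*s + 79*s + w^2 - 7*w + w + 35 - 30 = -45*s^2 + 16*s + w^2 + w*(4*s - 6) + 5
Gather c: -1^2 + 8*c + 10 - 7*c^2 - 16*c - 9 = -7*c^2 - 8*c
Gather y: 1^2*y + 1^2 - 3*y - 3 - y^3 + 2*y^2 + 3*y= -y^3 + 2*y^2 + y - 2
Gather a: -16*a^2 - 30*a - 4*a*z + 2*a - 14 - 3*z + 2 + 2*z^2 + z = -16*a^2 + a*(-4*z - 28) + 2*z^2 - 2*z - 12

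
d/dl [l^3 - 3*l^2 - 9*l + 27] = 3*l^2 - 6*l - 9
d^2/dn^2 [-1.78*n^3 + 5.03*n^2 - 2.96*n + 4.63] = 10.06 - 10.68*n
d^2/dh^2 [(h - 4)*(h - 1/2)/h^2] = 3*(4 - 3*h)/h^4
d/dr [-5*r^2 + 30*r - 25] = 30 - 10*r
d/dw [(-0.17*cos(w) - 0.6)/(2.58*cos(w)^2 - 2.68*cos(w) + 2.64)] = (-0.4386*cos(w)^2 - 3.096*cos(w) + 2.0568)*sin(w)/(6.6564*cos(w)^4 - 13.8288*cos(w)^3 + 20.8048*cos(w)^2 - 14.1504*cos(w) + 6.9696)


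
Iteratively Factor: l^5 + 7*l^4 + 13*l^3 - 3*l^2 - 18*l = (l)*(l^4 + 7*l^3 + 13*l^2 - 3*l - 18) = l*(l + 3)*(l^3 + 4*l^2 + l - 6) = l*(l + 3)^2*(l^2 + l - 2) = l*(l + 2)*(l + 3)^2*(l - 1)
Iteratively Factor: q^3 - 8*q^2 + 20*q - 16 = (q - 2)*(q^2 - 6*q + 8) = (q - 4)*(q - 2)*(q - 2)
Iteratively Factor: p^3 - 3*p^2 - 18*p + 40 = (p - 2)*(p^2 - p - 20) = (p - 5)*(p - 2)*(p + 4)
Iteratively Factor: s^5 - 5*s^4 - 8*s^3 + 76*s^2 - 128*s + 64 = (s - 2)*(s^4 - 3*s^3 - 14*s^2 + 48*s - 32) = (s - 2)*(s - 1)*(s^3 - 2*s^2 - 16*s + 32) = (s - 4)*(s - 2)*(s - 1)*(s^2 + 2*s - 8) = (s - 4)*(s - 2)^2*(s - 1)*(s + 4)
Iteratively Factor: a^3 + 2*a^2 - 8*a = (a)*(a^2 + 2*a - 8) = a*(a + 4)*(a - 2)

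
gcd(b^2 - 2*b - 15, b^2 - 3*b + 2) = 1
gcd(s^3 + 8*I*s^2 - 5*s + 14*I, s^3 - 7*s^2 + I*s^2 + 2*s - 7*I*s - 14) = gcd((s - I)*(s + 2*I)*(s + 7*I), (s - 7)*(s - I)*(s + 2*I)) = s^2 + I*s + 2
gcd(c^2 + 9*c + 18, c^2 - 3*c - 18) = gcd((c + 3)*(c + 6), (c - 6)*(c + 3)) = c + 3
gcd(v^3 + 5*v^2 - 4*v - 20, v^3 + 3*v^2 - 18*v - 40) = v^2 + 7*v + 10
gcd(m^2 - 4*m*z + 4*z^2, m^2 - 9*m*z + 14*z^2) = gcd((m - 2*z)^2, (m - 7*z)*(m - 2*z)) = -m + 2*z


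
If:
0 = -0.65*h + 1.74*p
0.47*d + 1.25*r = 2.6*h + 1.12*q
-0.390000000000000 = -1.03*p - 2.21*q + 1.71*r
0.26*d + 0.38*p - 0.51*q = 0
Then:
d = 1.17285447157337*r + 0.357146263301172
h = 0.388621186278895*r - 0.0123859763821919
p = 0.145174581081196*r - 0.0046269452002441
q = 0.706095104744963*r + 0.178627037808259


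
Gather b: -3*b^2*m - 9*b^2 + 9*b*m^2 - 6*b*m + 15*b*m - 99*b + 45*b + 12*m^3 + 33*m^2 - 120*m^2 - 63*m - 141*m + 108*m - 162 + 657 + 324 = b^2*(-3*m - 9) + b*(9*m^2 + 9*m - 54) + 12*m^3 - 87*m^2 - 96*m + 819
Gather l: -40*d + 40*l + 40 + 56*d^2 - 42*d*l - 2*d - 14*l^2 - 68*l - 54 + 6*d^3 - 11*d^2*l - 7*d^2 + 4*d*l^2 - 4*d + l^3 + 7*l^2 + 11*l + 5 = 6*d^3 + 49*d^2 - 46*d + l^3 + l^2*(4*d - 7) + l*(-11*d^2 - 42*d - 17) - 9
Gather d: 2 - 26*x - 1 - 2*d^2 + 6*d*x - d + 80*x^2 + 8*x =-2*d^2 + d*(6*x - 1) + 80*x^2 - 18*x + 1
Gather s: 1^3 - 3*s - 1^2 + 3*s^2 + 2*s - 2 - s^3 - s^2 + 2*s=-s^3 + 2*s^2 + s - 2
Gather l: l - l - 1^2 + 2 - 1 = 0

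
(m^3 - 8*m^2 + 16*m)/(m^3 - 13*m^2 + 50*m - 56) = m*(m - 4)/(m^2 - 9*m + 14)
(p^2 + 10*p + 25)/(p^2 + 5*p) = (p + 5)/p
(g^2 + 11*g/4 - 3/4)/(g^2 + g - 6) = (g - 1/4)/(g - 2)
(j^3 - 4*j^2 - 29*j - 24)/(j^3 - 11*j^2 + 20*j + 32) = (j + 3)/(j - 4)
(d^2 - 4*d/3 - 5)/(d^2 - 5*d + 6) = (d + 5/3)/(d - 2)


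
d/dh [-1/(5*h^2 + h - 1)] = (10*h + 1)/(5*h^2 + h - 1)^2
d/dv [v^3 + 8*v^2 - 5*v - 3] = 3*v^2 + 16*v - 5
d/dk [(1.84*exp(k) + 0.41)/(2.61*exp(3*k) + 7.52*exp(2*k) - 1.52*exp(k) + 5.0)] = (-9.6048*exp(3*k) - 17.0471*exp(2*k) - 6.1664*exp(k) + 9.8232)*exp(k)/(6.8121*exp(6*k) + 39.2544*exp(5*k) + 48.616*exp(4*k) + 3.2392*exp(3*k) + 77.5104*exp(2*k) - 15.2*exp(k) + 25.0)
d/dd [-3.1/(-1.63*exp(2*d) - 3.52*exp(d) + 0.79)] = (-10.106*exp(d) - 10.912)*exp(d)/(1.63*exp(2*d) + 3.52*exp(d) - 0.79)^2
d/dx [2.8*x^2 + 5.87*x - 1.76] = 5.6*x + 5.87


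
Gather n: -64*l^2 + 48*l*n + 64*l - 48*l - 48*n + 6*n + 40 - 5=-64*l^2 + 16*l + n*(48*l - 42) + 35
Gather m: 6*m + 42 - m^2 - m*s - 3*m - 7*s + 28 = -m^2 + m*(3 - s) - 7*s + 70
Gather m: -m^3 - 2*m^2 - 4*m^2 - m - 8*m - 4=-m^3 - 6*m^2 - 9*m - 4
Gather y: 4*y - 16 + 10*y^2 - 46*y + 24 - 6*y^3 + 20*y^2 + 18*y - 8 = -6*y^3 + 30*y^2 - 24*y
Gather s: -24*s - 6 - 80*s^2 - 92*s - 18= -80*s^2 - 116*s - 24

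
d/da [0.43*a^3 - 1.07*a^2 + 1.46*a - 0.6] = 1.29*a^2 - 2.14*a + 1.46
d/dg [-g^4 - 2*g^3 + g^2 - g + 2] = -4*g^3 - 6*g^2 + 2*g - 1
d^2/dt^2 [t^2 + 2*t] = 2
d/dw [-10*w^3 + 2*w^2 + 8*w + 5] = -30*w^2 + 4*w + 8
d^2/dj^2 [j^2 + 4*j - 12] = 2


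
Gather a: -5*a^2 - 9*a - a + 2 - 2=-5*a^2 - 10*a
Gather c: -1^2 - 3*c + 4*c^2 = 4*c^2 - 3*c - 1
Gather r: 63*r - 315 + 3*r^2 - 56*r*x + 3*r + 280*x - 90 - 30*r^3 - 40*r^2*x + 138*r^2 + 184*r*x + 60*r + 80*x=-30*r^3 + r^2*(141 - 40*x) + r*(128*x + 126) + 360*x - 405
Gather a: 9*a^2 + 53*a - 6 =9*a^2 + 53*a - 6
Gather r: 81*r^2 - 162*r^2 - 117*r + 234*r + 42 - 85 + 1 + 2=-81*r^2 + 117*r - 40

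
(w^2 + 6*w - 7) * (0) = 0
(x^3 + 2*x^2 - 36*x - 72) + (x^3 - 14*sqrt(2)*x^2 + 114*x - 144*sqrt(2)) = 2*x^3 - 14*sqrt(2)*x^2 + 2*x^2 + 78*x - 144*sqrt(2) - 72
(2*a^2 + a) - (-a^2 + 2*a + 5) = 3*a^2 - a - 5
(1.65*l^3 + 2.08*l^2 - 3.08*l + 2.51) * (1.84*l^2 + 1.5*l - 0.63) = 3.036*l^5 + 6.3022*l^4 - 3.5867*l^3 - 1.312*l^2 + 5.7054*l - 1.5813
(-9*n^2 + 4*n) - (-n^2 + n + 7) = -8*n^2 + 3*n - 7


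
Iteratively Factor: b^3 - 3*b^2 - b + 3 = (b - 1)*(b^2 - 2*b - 3) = (b - 1)*(b + 1)*(b - 3)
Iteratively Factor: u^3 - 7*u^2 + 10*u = (u)*(u^2 - 7*u + 10) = u*(u - 2)*(u - 5)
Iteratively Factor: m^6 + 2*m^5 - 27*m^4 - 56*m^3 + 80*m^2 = (m)*(m^5 + 2*m^4 - 27*m^3 - 56*m^2 + 80*m) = m*(m + 4)*(m^4 - 2*m^3 - 19*m^2 + 20*m) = m*(m + 4)^2*(m^3 - 6*m^2 + 5*m) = m^2*(m + 4)^2*(m^2 - 6*m + 5) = m^2*(m - 5)*(m + 4)^2*(m - 1)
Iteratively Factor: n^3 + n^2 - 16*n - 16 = (n + 4)*(n^2 - 3*n - 4) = (n + 1)*(n + 4)*(n - 4)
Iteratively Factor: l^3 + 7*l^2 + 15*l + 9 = (l + 3)*(l^2 + 4*l + 3) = (l + 1)*(l + 3)*(l + 3)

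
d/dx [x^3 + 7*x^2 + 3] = x*(3*x + 14)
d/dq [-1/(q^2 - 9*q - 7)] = (2*q - 9)/(-q^2 + 9*q + 7)^2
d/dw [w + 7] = 1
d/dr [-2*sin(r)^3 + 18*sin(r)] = 6*(cos(r)^2 + 2)*cos(r)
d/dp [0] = 0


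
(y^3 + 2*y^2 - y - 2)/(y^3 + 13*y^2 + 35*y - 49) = (y^2 + 3*y + 2)/(y^2 + 14*y + 49)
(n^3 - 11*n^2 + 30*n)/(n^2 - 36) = n*(n - 5)/(n + 6)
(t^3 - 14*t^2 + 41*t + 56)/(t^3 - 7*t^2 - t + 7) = (t - 8)/(t - 1)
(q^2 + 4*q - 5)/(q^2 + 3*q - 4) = (q + 5)/(q + 4)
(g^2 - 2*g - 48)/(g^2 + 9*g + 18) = (g - 8)/(g + 3)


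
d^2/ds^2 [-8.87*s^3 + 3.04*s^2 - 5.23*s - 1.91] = 6.08 - 53.22*s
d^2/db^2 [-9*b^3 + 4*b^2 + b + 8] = 8 - 54*b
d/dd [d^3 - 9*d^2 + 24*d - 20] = 3*d^2 - 18*d + 24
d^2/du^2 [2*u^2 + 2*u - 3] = 4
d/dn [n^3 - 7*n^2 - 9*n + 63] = 3*n^2 - 14*n - 9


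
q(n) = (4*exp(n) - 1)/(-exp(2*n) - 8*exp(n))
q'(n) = (4*exp(n) - 1)*(2*exp(2*n) + 8*exp(n))/(-exp(2*n) - 8*exp(n))^2 + 4*exp(n)/(-exp(2*n) - 8*exp(n)) = 2*(2*exp(2*n) - exp(n) - 4)*exp(-n)/(exp(2*n) + 16*exp(n) + 64)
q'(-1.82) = -0.76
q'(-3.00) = -2.51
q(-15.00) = 408626.66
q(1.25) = -0.32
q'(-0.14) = -0.10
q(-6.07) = 53.57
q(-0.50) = -0.27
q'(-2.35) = -1.30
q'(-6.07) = -54.08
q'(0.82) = 0.03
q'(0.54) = 0.00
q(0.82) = -0.35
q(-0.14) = -0.32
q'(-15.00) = -408627.17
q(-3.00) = 2.00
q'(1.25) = 0.07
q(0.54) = -0.35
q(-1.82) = 0.27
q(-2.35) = 0.80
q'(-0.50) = -0.17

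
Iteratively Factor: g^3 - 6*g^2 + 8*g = (g - 2)*(g^2 - 4*g) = g*(g - 2)*(g - 4)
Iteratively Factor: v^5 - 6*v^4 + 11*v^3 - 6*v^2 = (v - 3)*(v^4 - 3*v^3 + 2*v^2) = v*(v - 3)*(v^3 - 3*v^2 + 2*v) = v*(v - 3)*(v - 2)*(v^2 - v) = v*(v - 3)*(v - 2)*(v - 1)*(v)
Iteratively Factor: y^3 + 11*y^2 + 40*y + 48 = (y + 3)*(y^2 + 8*y + 16) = (y + 3)*(y + 4)*(y + 4)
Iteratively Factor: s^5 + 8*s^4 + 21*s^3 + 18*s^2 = (s)*(s^4 + 8*s^3 + 21*s^2 + 18*s) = s*(s + 2)*(s^3 + 6*s^2 + 9*s) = s*(s + 2)*(s + 3)*(s^2 + 3*s) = s*(s + 2)*(s + 3)^2*(s)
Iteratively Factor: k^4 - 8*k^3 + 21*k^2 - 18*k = (k - 3)*(k^3 - 5*k^2 + 6*k) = k*(k - 3)*(k^2 - 5*k + 6) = k*(k - 3)^2*(k - 2)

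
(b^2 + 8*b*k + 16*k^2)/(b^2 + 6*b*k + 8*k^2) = (b + 4*k)/(b + 2*k)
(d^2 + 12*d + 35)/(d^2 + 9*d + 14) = (d + 5)/(d + 2)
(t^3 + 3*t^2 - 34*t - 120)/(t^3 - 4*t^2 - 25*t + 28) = (t^2 - t - 30)/(t^2 - 8*t + 7)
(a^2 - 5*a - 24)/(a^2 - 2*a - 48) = (a + 3)/(a + 6)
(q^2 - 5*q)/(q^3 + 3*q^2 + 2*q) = (q - 5)/(q^2 + 3*q + 2)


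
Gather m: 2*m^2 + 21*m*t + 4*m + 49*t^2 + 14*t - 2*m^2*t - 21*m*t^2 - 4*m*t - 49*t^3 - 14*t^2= m^2*(2 - 2*t) + m*(-21*t^2 + 17*t + 4) - 49*t^3 + 35*t^2 + 14*t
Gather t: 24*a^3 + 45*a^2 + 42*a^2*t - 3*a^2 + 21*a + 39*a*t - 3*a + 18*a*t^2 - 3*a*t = 24*a^3 + 42*a^2 + 18*a*t^2 + 18*a + t*(42*a^2 + 36*a)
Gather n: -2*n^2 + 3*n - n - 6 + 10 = -2*n^2 + 2*n + 4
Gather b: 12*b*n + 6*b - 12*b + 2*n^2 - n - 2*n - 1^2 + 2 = b*(12*n - 6) + 2*n^2 - 3*n + 1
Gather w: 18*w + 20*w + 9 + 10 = 38*w + 19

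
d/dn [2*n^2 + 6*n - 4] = 4*n + 6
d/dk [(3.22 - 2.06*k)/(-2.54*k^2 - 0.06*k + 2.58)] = (-5.2324*k^2 + 16.3576*k - 5.1216)/(6.4516*k^4 + 0.3048*k^3 - 13.1028*k^2 - 0.3096*k + 6.6564)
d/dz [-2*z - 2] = -2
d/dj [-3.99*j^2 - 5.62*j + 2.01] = -7.98*j - 5.62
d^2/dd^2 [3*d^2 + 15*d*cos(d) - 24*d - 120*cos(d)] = -15*d*cos(d) - 30*sin(d) + 120*cos(d) + 6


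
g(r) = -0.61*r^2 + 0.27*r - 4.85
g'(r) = 0.27 - 1.22*r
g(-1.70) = -7.07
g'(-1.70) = 2.34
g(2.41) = -7.74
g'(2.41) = -2.67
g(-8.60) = -52.29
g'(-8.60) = 10.76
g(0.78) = -5.01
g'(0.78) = -0.68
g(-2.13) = -8.19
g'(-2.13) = 2.87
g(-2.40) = -9.01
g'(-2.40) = 3.20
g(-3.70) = -14.20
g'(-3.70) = 4.78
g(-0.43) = -5.08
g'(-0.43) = 0.79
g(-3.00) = -11.15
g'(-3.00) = 3.93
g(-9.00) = -56.69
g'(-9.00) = 11.25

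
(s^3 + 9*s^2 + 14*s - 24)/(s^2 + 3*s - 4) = s + 6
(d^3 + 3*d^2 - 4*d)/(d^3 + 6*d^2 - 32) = d*(d - 1)/(d^2 + 2*d - 8)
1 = 1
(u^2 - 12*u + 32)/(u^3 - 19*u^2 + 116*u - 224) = 1/(u - 7)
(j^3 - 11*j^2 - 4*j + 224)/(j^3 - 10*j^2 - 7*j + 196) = (j - 8)/(j - 7)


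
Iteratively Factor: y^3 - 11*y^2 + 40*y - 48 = (y - 3)*(y^2 - 8*y + 16) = (y - 4)*(y - 3)*(y - 4)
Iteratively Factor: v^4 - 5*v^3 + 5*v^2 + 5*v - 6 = (v - 3)*(v^3 - 2*v^2 - v + 2) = (v - 3)*(v - 2)*(v^2 - 1) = (v - 3)*(v - 2)*(v + 1)*(v - 1)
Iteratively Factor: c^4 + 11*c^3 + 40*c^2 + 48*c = (c)*(c^3 + 11*c^2 + 40*c + 48) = c*(c + 3)*(c^2 + 8*c + 16) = c*(c + 3)*(c + 4)*(c + 4)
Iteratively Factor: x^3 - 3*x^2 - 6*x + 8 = (x - 1)*(x^2 - 2*x - 8) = (x - 1)*(x + 2)*(x - 4)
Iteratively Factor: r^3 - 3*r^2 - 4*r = (r + 1)*(r^2 - 4*r) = r*(r + 1)*(r - 4)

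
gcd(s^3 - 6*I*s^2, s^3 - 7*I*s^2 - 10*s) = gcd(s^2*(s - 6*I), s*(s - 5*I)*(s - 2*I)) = s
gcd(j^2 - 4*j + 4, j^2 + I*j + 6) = 1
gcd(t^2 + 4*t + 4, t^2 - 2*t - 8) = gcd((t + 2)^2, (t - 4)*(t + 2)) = t + 2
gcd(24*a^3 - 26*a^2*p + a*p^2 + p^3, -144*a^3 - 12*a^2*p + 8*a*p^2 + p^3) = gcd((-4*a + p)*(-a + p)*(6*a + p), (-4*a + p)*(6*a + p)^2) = -24*a^2 + 2*a*p + p^2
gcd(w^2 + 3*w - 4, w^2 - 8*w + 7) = w - 1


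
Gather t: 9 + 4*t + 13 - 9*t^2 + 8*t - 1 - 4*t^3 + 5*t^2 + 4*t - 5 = -4*t^3 - 4*t^2 + 16*t + 16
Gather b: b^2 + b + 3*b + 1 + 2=b^2 + 4*b + 3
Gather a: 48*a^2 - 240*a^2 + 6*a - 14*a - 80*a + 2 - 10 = -192*a^2 - 88*a - 8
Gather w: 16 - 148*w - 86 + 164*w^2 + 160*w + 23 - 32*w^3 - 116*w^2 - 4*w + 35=-32*w^3 + 48*w^2 + 8*w - 12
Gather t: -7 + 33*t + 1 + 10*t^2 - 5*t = 10*t^2 + 28*t - 6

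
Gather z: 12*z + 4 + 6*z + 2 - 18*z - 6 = 0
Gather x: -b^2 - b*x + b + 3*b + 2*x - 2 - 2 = -b^2 + 4*b + x*(2 - b) - 4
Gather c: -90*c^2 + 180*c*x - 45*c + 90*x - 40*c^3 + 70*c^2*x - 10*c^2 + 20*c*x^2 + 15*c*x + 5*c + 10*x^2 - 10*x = -40*c^3 + c^2*(70*x - 100) + c*(20*x^2 + 195*x - 40) + 10*x^2 + 80*x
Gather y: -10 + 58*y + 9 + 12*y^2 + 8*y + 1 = 12*y^2 + 66*y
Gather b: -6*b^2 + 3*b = -6*b^2 + 3*b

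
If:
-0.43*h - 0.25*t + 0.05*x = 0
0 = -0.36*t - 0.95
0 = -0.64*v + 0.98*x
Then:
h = 0.116279069767442*x + 1.53423772609819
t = -2.64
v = 1.53125*x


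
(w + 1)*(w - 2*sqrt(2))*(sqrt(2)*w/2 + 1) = sqrt(2)*w^3/2 - w^2 + sqrt(2)*w^2/2 - 2*sqrt(2)*w - w - 2*sqrt(2)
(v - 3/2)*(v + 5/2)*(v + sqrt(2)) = v^3 + v^2 + sqrt(2)*v^2 - 15*v/4 + sqrt(2)*v - 15*sqrt(2)/4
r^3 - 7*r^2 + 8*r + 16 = (r - 4)^2*(r + 1)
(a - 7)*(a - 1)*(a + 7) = a^3 - a^2 - 49*a + 49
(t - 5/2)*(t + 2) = t^2 - t/2 - 5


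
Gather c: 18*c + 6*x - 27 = 18*c + 6*x - 27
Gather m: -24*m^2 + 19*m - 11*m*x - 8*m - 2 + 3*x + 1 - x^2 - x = -24*m^2 + m*(11 - 11*x) - x^2 + 2*x - 1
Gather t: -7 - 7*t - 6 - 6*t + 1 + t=-12*t - 12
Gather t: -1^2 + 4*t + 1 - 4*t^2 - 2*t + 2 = -4*t^2 + 2*t + 2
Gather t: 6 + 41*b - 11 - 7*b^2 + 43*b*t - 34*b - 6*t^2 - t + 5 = -7*b^2 + 7*b - 6*t^2 + t*(43*b - 1)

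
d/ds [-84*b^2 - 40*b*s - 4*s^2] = -40*b - 8*s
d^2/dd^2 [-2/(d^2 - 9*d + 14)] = 4*(d^2 - 9*d - (2*d - 9)^2 + 14)/(d^2 - 9*d + 14)^3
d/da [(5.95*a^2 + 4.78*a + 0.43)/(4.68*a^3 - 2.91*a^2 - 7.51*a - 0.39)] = (-27.846*a^4 - 44.7408*a^3 - 36.8119*a^2 - 2.1384*a + 1.3651)/(21.9024*a^6 - 27.2376*a^5 - 61.8255*a^4 + 40.0578*a^3 + 58.6699*a^2 + 5.8578*a + 0.1521)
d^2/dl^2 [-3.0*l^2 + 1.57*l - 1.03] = -6.00000000000000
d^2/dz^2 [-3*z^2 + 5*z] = -6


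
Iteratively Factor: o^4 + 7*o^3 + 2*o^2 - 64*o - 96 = (o + 4)*(o^3 + 3*o^2 - 10*o - 24) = (o + 2)*(o + 4)*(o^2 + o - 12) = (o - 3)*(o + 2)*(o + 4)*(o + 4)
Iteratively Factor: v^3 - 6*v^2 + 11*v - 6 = (v - 2)*(v^2 - 4*v + 3) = (v - 3)*(v - 2)*(v - 1)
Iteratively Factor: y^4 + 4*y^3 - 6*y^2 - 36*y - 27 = (y - 3)*(y^3 + 7*y^2 + 15*y + 9) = (y - 3)*(y + 3)*(y^2 + 4*y + 3) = (y - 3)*(y + 3)^2*(y + 1)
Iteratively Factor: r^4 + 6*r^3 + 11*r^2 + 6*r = (r + 2)*(r^3 + 4*r^2 + 3*r) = (r + 2)*(r + 3)*(r^2 + r) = r*(r + 2)*(r + 3)*(r + 1)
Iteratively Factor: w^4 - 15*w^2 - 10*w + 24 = (w - 4)*(w^3 + 4*w^2 + w - 6) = (w - 4)*(w + 2)*(w^2 + 2*w - 3) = (w - 4)*(w - 1)*(w + 2)*(w + 3)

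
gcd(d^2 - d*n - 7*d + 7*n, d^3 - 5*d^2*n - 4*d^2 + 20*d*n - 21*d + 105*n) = d - 7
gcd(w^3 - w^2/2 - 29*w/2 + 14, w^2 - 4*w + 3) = w - 1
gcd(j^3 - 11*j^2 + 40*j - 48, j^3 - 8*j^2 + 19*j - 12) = j^2 - 7*j + 12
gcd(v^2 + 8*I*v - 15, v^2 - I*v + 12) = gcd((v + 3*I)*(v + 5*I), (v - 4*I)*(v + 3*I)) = v + 3*I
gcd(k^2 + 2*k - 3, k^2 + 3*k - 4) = k - 1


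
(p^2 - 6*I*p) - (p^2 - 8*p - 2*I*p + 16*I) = 8*p - 4*I*p - 16*I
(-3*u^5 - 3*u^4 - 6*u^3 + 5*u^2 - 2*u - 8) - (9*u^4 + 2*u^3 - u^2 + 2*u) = -3*u^5 - 12*u^4 - 8*u^3 + 6*u^2 - 4*u - 8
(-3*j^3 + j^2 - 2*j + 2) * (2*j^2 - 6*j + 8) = -6*j^5 + 20*j^4 - 34*j^3 + 24*j^2 - 28*j + 16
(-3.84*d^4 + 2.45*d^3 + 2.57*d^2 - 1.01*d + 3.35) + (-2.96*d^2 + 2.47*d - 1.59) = -3.84*d^4 + 2.45*d^3 - 0.39*d^2 + 1.46*d + 1.76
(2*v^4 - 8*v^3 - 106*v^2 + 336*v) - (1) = 2*v^4 - 8*v^3 - 106*v^2 + 336*v - 1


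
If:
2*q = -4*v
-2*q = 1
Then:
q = -1/2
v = 1/4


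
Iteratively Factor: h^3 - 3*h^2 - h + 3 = (h - 1)*(h^2 - 2*h - 3) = (h - 3)*(h - 1)*(h + 1)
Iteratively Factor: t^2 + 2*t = (t + 2)*(t)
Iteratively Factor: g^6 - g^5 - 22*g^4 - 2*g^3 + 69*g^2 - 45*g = (g - 1)*(g^5 - 22*g^3 - 24*g^2 + 45*g) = (g - 5)*(g - 1)*(g^4 + 5*g^3 + 3*g^2 - 9*g) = g*(g - 5)*(g - 1)*(g^3 + 5*g^2 + 3*g - 9) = g*(g - 5)*(g - 1)^2*(g^2 + 6*g + 9) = g*(g - 5)*(g - 1)^2*(g + 3)*(g + 3)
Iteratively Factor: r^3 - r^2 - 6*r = (r + 2)*(r^2 - 3*r) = (r - 3)*(r + 2)*(r)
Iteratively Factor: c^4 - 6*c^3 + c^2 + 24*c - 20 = (c - 5)*(c^3 - c^2 - 4*c + 4) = (c - 5)*(c - 1)*(c^2 - 4) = (c - 5)*(c - 1)*(c + 2)*(c - 2)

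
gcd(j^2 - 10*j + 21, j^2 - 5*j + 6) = j - 3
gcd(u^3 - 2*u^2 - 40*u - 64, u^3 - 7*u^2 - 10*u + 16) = u^2 - 6*u - 16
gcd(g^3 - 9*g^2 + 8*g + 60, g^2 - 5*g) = g - 5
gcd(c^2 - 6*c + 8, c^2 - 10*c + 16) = c - 2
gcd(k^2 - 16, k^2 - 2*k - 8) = k - 4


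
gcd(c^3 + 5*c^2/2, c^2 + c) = c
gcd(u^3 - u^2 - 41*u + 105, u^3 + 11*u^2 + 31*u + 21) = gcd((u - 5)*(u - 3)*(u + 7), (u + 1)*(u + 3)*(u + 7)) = u + 7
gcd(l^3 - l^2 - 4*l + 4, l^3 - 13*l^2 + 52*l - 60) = l - 2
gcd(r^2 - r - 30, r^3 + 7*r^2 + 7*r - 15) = r + 5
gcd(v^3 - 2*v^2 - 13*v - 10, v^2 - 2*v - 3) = v + 1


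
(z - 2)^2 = z^2 - 4*z + 4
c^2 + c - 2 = (c - 1)*(c + 2)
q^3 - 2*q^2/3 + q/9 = q*(q - 1/3)^2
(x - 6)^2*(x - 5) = x^3 - 17*x^2 + 96*x - 180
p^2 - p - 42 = (p - 7)*(p + 6)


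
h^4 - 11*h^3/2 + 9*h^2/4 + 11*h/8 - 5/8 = (h - 5)*(h - 1/2)^2*(h + 1/2)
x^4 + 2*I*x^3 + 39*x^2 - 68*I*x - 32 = (x - 4*I)*(x - I)^2*(x + 8*I)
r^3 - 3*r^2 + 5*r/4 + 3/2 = (r - 2)*(r - 3/2)*(r + 1/2)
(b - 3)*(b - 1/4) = b^2 - 13*b/4 + 3/4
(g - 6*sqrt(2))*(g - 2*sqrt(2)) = g^2 - 8*sqrt(2)*g + 24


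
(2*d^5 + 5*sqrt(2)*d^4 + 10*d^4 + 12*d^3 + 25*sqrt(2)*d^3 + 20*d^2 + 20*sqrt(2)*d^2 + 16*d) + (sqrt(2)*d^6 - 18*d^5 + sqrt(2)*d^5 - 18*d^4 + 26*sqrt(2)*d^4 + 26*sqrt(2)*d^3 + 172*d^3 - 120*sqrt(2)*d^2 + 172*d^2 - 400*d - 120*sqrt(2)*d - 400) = sqrt(2)*d^6 - 16*d^5 + sqrt(2)*d^5 - 8*d^4 + 31*sqrt(2)*d^4 + 51*sqrt(2)*d^3 + 184*d^3 - 100*sqrt(2)*d^2 + 192*d^2 - 384*d - 120*sqrt(2)*d - 400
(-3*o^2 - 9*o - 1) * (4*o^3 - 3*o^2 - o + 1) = -12*o^5 - 27*o^4 + 26*o^3 + 9*o^2 - 8*o - 1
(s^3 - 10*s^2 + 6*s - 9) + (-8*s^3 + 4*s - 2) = -7*s^3 - 10*s^2 + 10*s - 11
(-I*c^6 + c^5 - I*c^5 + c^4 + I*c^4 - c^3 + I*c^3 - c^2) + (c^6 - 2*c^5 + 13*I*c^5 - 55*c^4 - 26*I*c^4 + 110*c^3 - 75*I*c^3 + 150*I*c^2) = c^6 - I*c^6 - c^5 + 12*I*c^5 - 54*c^4 - 25*I*c^4 + 109*c^3 - 74*I*c^3 - c^2 + 150*I*c^2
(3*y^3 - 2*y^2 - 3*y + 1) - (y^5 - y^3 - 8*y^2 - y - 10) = -y^5 + 4*y^3 + 6*y^2 - 2*y + 11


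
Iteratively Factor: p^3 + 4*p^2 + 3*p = (p)*(p^2 + 4*p + 3) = p*(p + 1)*(p + 3)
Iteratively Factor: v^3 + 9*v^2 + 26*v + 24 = (v + 4)*(v^2 + 5*v + 6) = (v + 3)*(v + 4)*(v + 2)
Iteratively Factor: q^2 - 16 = (q + 4)*(q - 4)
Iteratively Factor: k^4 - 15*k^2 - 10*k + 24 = (k - 1)*(k^3 + k^2 - 14*k - 24) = (k - 1)*(k + 2)*(k^2 - k - 12) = (k - 4)*(k - 1)*(k + 2)*(k + 3)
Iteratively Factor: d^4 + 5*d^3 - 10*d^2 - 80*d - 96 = (d - 4)*(d^3 + 9*d^2 + 26*d + 24) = (d - 4)*(d + 4)*(d^2 + 5*d + 6) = (d - 4)*(d + 3)*(d + 4)*(d + 2)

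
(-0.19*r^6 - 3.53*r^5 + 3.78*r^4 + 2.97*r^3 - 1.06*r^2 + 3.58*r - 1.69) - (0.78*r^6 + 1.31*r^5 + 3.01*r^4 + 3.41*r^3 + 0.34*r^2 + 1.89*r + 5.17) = -0.97*r^6 - 4.84*r^5 + 0.77*r^4 - 0.44*r^3 - 1.4*r^2 + 1.69*r - 6.86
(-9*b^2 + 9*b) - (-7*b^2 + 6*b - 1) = -2*b^2 + 3*b + 1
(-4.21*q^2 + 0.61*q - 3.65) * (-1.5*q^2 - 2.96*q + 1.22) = 6.315*q^4 + 11.5466*q^3 - 1.4668*q^2 + 11.5482*q - 4.453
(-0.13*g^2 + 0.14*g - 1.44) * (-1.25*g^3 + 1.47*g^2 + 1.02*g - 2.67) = 0.1625*g^5 - 0.3661*g^4 + 1.8732*g^3 - 1.6269*g^2 - 1.8426*g + 3.8448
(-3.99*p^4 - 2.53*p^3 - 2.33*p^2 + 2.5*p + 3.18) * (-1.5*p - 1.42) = 5.985*p^5 + 9.4608*p^4 + 7.0876*p^3 - 0.4414*p^2 - 8.32*p - 4.5156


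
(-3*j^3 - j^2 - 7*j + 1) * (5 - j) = 3*j^4 - 14*j^3 + 2*j^2 - 36*j + 5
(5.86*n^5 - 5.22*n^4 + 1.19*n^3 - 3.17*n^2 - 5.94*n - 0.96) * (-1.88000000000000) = -11.0168*n^5 + 9.8136*n^4 - 2.2372*n^3 + 5.9596*n^2 + 11.1672*n + 1.8048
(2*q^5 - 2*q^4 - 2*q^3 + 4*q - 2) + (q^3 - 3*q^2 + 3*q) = 2*q^5 - 2*q^4 - q^3 - 3*q^2 + 7*q - 2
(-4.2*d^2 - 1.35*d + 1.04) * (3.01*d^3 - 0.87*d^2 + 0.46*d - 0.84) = -12.642*d^5 - 0.4095*d^4 + 2.3729*d^3 + 2.0022*d^2 + 1.6124*d - 0.8736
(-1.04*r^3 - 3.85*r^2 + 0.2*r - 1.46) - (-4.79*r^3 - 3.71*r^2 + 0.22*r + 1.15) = 3.75*r^3 - 0.14*r^2 - 0.02*r - 2.61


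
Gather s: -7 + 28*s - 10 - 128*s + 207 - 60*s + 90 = 280 - 160*s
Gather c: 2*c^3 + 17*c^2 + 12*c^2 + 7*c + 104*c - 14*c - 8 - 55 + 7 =2*c^3 + 29*c^2 + 97*c - 56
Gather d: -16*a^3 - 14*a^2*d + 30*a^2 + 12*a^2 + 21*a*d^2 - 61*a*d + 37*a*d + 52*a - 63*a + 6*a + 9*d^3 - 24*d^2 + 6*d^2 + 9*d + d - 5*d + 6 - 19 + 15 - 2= -16*a^3 + 42*a^2 - 5*a + 9*d^3 + d^2*(21*a - 18) + d*(-14*a^2 - 24*a + 5)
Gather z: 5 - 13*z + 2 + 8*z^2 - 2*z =8*z^2 - 15*z + 7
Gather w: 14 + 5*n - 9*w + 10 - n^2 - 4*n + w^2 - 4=-n^2 + n + w^2 - 9*w + 20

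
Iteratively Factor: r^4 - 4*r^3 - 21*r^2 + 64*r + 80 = (r - 5)*(r^3 + r^2 - 16*r - 16) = (r - 5)*(r - 4)*(r^2 + 5*r + 4) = (r - 5)*(r - 4)*(r + 4)*(r + 1)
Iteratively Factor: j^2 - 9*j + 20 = (j - 5)*(j - 4)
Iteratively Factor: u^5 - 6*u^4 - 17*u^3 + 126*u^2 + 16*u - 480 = (u - 5)*(u^4 - u^3 - 22*u^2 + 16*u + 96) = (u - 5)*(u + 4)*(u^3 - 5*u^2 - 2*u + 24) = (u - 5)*(u - 4)*(u + 4)*(u^2 - u - 6) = (u - 5)*(u - 4)*(u + 2)*(u + 4)*(u - 3)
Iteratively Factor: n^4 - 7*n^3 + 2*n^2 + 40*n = (n - 5)*(n^3 - 2*n^2 - 8*n) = n*(n - 5)*(n^2 - 2*n - 8) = n*(n - 5)*(n - 4)*(n + 2)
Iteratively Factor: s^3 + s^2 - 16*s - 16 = (s + 1)*(s^2 - 16) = (s + 1)*(s + 4)*(s - 4)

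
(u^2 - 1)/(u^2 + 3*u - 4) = (u + 1)/(u + 4)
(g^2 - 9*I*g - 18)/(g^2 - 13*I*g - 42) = (g - 3*I)/(g - 7*I)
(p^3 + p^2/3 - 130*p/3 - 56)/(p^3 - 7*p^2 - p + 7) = (p^2 + 22*p/3 + 8)/(p^2 - 1)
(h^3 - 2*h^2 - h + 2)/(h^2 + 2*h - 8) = (h^2 - 1)/(h + 4)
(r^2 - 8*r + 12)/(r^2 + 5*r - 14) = (r - 6)/(r + 7)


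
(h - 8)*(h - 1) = h^2 - 9*h + 8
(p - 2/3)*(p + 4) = p^2 + 10*p/3 - 8/3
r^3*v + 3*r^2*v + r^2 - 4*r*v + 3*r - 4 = (r - 1)*(r + 4)*(r*v + 1)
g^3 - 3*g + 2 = (g - 1)^2*(g + 2)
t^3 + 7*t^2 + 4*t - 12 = (t - 1)*(t + 2)*(t + 6)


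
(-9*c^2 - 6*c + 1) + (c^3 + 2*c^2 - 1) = c^3 - 7*c^2 - 6*c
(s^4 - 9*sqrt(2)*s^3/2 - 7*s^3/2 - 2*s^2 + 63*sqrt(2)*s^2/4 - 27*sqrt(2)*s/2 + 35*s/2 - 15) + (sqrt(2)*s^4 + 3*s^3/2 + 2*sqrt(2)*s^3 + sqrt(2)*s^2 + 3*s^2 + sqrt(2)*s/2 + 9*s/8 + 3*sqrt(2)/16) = s^4 + sqrt(2)*s^4 - 5*sqrt(2)*s^3/2 - 2*s^3 + s^2 + 67*sqrt(2)*s^2/4 - 13*sqrt(2)*s + 149*s/8 - 15 + 3*sqrt(2)/16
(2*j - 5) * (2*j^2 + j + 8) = 4*j^3 - 8*j^2 + 11*j - 40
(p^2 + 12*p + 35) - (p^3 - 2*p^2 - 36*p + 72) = -p^3 + 3*p^2 + 48*p - 37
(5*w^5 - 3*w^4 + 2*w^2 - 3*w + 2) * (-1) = -5*w^5 + 3*w^4 - 2*w^2 + 3*w - 2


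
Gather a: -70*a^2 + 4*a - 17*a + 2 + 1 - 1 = -70*a^2 - 13*a + 2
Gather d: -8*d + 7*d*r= d*(7*r - 8)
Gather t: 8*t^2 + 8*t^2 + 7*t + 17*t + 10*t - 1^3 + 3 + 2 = 16*t^2 + 34*t + 4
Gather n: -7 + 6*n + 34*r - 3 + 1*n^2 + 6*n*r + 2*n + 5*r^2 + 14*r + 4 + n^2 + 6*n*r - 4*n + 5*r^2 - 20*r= 2*n^2 + n*(12*r + 4) + 10*r^2 + 28*r - 6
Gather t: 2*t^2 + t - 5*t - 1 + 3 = 2*t^2 - 4*t + 2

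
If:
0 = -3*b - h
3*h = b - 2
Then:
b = 1/5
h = -3/5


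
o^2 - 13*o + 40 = (o - 8)*(o - 5)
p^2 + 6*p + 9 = (p + 3)^2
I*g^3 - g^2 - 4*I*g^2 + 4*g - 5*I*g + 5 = (g - 5)*(g + I)*(I*g + I)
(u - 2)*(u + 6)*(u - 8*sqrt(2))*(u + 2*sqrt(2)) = u^4 - 6*sqrt(2)*u^3 + 4*u^3 - 44*u^2 - 24*sqrt(2)*u^2 - 128*u + 72*sqrt(2)*u + 384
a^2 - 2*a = a*(a - 2)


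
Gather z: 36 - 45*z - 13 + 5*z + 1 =24 - 40*z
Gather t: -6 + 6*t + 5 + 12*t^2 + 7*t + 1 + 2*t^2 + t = 14*t^2 + 14*t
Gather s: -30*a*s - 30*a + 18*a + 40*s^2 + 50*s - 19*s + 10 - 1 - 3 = -12*a + 40*s^2 + s*(31 - 30*a) + 6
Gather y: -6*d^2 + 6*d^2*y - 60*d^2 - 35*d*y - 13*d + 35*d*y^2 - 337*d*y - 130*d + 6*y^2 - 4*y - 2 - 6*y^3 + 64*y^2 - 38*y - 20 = -66*d^2 - 143*d - 6*y^3 + y^2*(35*d + 70) + y*(6*d^2 - 372*d - 42) - 22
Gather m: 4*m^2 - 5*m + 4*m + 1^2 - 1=4*m^2 - m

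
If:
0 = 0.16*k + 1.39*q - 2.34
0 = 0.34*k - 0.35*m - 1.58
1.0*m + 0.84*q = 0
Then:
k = 3.54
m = -1.07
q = 1.28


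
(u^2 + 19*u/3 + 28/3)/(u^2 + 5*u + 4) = (u + 7/3)/(u + 1)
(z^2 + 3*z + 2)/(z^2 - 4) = (z + 1)/(z - 2)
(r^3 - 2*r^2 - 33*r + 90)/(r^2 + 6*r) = r - 8 + 15/r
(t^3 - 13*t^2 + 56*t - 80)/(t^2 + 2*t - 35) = (t^2 - 8*t + 16)/(t + 7)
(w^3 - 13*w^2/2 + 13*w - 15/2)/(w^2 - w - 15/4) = 2*(w^2 - 4*w + 3)/(2*w + 3)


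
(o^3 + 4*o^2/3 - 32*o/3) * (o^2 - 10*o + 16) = o^5 - 26*o^4/3 - 8*o^3 + 128*o^2 - 512*o/3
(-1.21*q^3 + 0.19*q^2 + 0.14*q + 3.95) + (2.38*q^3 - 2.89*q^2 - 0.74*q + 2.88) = 1.17*q^3 - 2.7*q^2 - 0.6*q + 6.83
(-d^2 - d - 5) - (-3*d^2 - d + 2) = 2*d^2 - 7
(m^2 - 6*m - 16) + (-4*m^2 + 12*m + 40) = -3*m^2 + 6*m + 24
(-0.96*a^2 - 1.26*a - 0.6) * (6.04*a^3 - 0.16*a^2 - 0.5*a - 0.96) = -5.7984*a^5 - 7.4568*a^4 - 2.9424*a^3 + 1.6476*a^2 + 1.5096*a + 0.576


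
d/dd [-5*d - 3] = -5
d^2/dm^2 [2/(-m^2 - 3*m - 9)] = 4*(m^2 + 3*m - (2*m + 3)^2 + 9)/(m^2 + 3*m + 9)^3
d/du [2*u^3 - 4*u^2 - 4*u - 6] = 6*u^2 - 8*u - 4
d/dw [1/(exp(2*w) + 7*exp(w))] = (-2*exp(w) - 7)*exp(-w)/(exp(w) + 7)^2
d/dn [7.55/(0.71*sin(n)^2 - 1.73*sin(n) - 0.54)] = (13.0615 - 10.721*sin(n))*cos(n)/(-0.71*sin(n)^2 + 1.73*sin(n) + 0.54)^2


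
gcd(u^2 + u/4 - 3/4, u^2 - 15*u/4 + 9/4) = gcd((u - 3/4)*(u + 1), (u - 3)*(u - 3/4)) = u - 3/4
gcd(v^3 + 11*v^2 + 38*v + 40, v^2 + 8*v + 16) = v + 4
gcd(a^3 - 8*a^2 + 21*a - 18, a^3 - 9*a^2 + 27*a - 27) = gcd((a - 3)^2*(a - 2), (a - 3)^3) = a^2 - 6*a + 9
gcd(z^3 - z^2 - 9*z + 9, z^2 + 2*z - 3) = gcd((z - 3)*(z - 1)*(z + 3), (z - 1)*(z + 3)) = z^2 + 2*z - 3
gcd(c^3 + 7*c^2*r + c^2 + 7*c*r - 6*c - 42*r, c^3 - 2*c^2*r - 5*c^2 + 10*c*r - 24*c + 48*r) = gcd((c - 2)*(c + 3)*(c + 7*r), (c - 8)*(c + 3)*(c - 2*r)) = c + 3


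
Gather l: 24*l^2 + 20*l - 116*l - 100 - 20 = 24*l^2 - 96*l - 120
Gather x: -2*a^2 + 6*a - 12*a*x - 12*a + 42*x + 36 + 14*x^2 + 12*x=-2*a^2 - 6*a + 14*x^2 + x*(54 - 12*a) + 36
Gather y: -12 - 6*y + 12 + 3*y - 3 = -3*y - 3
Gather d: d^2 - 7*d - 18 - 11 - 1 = d^2 - 7*d - 30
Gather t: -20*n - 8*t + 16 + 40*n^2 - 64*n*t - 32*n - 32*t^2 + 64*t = 40*n^2 - 52*n - 32*t^2 + t*(56 - 64*n) + 16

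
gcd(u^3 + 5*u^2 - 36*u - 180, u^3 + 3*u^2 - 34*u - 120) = u^2 - u - 30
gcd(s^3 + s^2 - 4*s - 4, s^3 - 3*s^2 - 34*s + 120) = 1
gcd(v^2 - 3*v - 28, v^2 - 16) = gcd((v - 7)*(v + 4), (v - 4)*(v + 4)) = v + 4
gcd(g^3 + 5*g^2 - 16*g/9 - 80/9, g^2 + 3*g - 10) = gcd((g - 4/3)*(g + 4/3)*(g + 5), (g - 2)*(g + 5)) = g + 5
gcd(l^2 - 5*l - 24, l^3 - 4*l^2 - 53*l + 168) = l - 8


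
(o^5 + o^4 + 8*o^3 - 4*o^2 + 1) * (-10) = -10*o^5 - 10*o^4 - 80*o^3 + 40*o^2 - 10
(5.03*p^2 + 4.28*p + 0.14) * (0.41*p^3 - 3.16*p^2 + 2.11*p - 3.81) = 2.0623*p^5 - 14.14*p^4 - 2.8541*p^3 - 10.5759*p^2 - 16.0114*p - 0.5334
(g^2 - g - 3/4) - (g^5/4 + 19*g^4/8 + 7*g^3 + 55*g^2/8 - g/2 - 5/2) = -g^5/4 - 19*g^4/8 - 7*g^3 - 47*g^2/8 - g/2 + 7/4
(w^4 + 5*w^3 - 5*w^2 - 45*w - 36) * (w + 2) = w^5 + 7*w^4 + 5*w^3 - 55*w^2 - 126*w - 72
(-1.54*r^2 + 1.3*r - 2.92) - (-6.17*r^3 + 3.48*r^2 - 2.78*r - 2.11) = 6.17*r^3 - 5.02*r^2 + 4.08*r - 0.81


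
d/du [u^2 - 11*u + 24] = 2*u - 11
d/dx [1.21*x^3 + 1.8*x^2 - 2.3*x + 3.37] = 3.63*x^2 + 3.6*x - 2.3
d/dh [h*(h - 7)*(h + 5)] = 3*h^2 - 4*h - 35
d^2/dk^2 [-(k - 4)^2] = -2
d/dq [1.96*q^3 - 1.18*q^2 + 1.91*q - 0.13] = 5.88*q^2 - 2.36*q + 1.91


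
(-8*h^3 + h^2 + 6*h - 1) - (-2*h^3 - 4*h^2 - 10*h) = -6*h^3 + 5*h^2 + 16*h - 1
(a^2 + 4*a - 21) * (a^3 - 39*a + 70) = a^5 + 4*a^4 - 60*a^3 - 86*a^2 + 1099*a - 1470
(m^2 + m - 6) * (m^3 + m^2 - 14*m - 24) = m^5 + 2*m^4 - 19*m^3 - 44*m^2 + 60*m + 144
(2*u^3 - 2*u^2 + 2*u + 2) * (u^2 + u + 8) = 2*u^5 + 16*u^3 - 12*u^2 + 18*u + 16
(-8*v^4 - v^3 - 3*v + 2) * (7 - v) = 8*v^5 - 55*v^4 - 7*v^3 + 3*v^2 - 23*v + 14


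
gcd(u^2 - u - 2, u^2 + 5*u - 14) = u - 2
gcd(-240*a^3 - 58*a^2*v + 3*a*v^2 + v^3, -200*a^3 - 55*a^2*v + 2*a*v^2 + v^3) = -40*a^2 - 3*a*v + v^2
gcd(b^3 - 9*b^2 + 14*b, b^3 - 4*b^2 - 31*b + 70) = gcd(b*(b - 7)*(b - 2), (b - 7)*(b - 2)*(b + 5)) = b^2 - 9*b + 14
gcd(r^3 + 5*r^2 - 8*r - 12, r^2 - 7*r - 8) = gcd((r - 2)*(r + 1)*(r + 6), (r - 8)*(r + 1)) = r + 1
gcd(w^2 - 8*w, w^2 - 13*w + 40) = w - 8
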